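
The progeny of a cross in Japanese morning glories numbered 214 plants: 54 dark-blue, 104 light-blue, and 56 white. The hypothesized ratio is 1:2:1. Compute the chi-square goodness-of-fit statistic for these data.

0.206

Under the 1:2:1 hypothesis (Σ ratio = 4, N = 214):
  dark-blue: 214 × 1/4 = 53.5
  light-blue: 214 × 2/4 = 107
  white: 214 × 1/4 = 53.5
χ² = Σ (O − E)² / E
  dark-blue: (54 − 53.5)² / 53.5 = 0.0047
  light-blue: (104 − 107)² / 107 = 0.0841
  white: (56 − 53.5)² / 53.5 = 0.1168
χ² = 0.0047 + 0.0841 + 0.1168 = 0.2056 ≈ 0.206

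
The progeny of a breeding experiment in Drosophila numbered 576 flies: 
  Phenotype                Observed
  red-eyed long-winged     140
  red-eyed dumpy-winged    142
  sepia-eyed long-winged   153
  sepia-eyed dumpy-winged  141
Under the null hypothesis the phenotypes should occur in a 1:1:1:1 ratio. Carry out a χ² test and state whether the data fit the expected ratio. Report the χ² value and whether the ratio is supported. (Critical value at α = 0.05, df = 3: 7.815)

0.764; consistent

Total ratio parts = 4. Expected numbers out of 576:
  red-eyed long-winged: 576 × 1/4 = 144
  red-eyed dumpy-winged: 576 × 1/4 = 144
  sepia-eyed long-winged: 576 × 1/4 = 144
  sepia-eyed dumpy-winged: 576 × 1/4 = 144
χ² = Σ (O − E)² / E
  red-eyed long-winged: (140 − 144)² / 144 = 0.1111
  red-eyed dumpy-winged: (142 − 144)² / 144 = 0.0278
  sepia-eyed long-winged: (153 − 144)² / 144 = 0.5625
  sepia-eyed dumpy-winged: (141 − 144)² / 144 = 0.0625
χ² = 0.1111 + 0.0278 + 0.5625 + 0.0625 = 0.7639 ≈ 0.764
Degrees of freedom = 4 − 1 = 3; critical value at α = 0.05 is 7.815.
Since 0.764 < 7.815, we fail to reject the null hypothesis — the data are consistent with the 1:1:1:1 ratio.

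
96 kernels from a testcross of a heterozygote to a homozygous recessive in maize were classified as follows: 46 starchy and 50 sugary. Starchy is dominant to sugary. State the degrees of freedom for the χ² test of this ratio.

1

A testcross of a heterozygote (Aa × aa) gives a 1:1 phenotypic ratio.
A goodness-of-fit test with 2 phenotype classes has df = 2 − 1 = 1.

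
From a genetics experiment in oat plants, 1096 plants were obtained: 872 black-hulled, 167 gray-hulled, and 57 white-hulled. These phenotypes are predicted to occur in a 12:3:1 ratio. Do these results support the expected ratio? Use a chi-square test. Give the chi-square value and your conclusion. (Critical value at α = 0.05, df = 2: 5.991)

12.185; not consistent

Expected counts for N = 1096 under a 12:3:1 ratio (total parts = 16):
  black-hulled: 1096 × 12/16 = 822
  gray-hulled: 1096 × 3/16 = 205.5
  white-hulled: 1096 × 1/16 = 68.5
χ² = Σ (O − E)² / E
  black-hulled: (872 − 822)² / 822 = 3.0414
  gray-hulled: (167 − 205.5)² / 205.5 = 7.2129
  white-hulled: (57 − 68.5)² / 68.5 = 1.9307
χ² = 3.0414 + 7.2129 + 1.9307 = 12.185
Degrees of freedom = 3 − 1 = 2; critical value at α = 0.05 is 5.991.
Since 12.185 > 5.991, we reject the null hypothesis — the data do not fit the 12:3:1 ratio.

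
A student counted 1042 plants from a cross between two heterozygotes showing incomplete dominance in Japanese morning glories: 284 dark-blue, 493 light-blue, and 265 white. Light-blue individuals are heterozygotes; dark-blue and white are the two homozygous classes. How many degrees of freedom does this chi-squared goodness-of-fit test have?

With incomplete dominance, a heterozygote × heterozygote cross gives a 1:2:1 phenotypic ratio.
A goodness-of-fit test with 3 phenotype classes has df = 3 − 1 = 2.

2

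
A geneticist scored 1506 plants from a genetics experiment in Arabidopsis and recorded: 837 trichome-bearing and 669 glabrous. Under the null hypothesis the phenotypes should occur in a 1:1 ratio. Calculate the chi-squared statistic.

18.741

Total ratio parts = 2. Expected numbers out of 1506:
  trichome-bearing: 1506 × 1/2 = 753
  glabrous: 1506 × 1/2 = 753
χ² = Σ (O − E)² / E
  trichome-bearing: (837 − 753)² / 753 = 9.3705
  glabrous: (669 − 753)² / 753 = 9.3705
χ² = 9.3705 + 9.3705 = 18.741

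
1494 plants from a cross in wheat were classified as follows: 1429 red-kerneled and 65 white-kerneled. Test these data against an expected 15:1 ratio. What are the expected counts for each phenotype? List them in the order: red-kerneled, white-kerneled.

Under the 15:1 hypothesis (Σ ratio = 16, N = 1494):
  red-kerneled: 1494 × 15/16 = 1400.625
  white-kerneled: 1494 × 1/16 = 93.375

1400.625, 93.375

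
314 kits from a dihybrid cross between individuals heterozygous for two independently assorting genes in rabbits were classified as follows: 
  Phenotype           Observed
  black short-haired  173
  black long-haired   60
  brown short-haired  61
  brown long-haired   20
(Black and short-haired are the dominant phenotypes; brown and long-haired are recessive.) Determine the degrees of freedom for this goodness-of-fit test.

3

A dihybrid F₂ with independent assortment and complete dominance at both loci gives a 9:3:3:1 phenotypic ratio.
A goodness-of-fit test with 4 phenotype classes has df = 4 − 1 = 3.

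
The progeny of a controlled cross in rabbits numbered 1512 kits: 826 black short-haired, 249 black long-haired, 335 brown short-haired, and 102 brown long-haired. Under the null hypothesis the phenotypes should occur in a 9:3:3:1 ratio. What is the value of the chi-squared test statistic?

14.855

Under the 9:3:3:1 hypothesis (Σ ratio = 16, N = 1512):
  black short-haired: 1512 × 9/16 = 850.5
  black long-haired: 1512 × 3/16 = 283.5
  brown short-haired: 1512 × 3/16 = 283.5
  brown long-haired: 1512 × 1/16 = 94.5
χ² = Σ (O − E)² / E
  black short-haired: (826 − 850.5)² / 850.5 = 0.7058
  black long-haired: (249 − 283.5)² / 283.5 = 4.1984
  brown short-haired: (335 − 283.5)² / 283.5 = 9.3554
  brown long-haired: (102 − 94.5)² / 94.5 = 0.5952
χ² = 0.7058 + 4.1984 + 9.3554 + 0.5952 = 14.8548 ≈ 14.855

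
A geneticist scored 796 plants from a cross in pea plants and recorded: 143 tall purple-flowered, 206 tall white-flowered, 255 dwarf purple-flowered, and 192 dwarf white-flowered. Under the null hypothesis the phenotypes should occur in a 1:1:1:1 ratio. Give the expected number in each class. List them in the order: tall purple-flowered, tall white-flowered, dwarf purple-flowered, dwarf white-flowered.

199, 199, 199, 199

Expected counts for N = 796 under a 1:1:1:1 ratio (total parts = 4):
  tall purple-flowered: 796 × 1/4 = 199
  tall white-flowered: 796 × 1/4 = 199
  dwarf purple-flowered: 796 × 1/4 = 199
  dwarf white-flowered: 796 × 1/4 = 199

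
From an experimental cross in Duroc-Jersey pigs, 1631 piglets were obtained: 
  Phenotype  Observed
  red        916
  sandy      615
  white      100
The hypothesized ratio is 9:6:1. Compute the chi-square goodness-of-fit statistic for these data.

0.058

Total ratio parts = 16. Expected numbers out of 1631:
  red: 1631 × 9/16 = 917.4375
  sandy: 1631 × 6/16 = 611.625
  white: 1631 × 1/16 = 101.9375
χ² = Σ (O − E)² / E
  red: (916 − 917.4375)² / 917.4375 = 0.0023
  sandy: (615 − 611.625)² / 611.625 = 0.0186
  white: (100 − 101.9375)² / 101.9375 = 0.0368
χ² = 0.0023 + 0.0186 + 0.0368 = 0.0577 ≈ 0.058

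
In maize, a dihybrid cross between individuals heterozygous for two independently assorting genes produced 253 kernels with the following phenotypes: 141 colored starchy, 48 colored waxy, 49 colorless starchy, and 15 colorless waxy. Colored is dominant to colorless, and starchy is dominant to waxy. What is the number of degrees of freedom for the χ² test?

3

A dihybrid F₂ with independent assortment and complete dominance at both loci gives a 9:3:3:1 phenotypic ratio.
A goodness-of-fit test with 4 phenotype classes has df = 4 − 1 = 3.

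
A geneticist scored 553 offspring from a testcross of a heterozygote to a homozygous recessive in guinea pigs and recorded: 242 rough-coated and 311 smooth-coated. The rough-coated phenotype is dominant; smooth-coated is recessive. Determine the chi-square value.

A testcross of a heterozygote (Aa × aa) gives a 1:1 phenotypic ratio.
Total ratio parts = 2. Expected numbers out of 553:
  rough-coated: 553 × 1/2 = 276.5
  smooth-coated: 553 × 1/2 = 276.5
χ² = Σ (O − E)² / E
  rough-coated: (242 − 276.5)² / 276.5 = 4.3047
  smooth-coated: (311 − 276.5)² / 276.5 = 4.3047
χ² = 4.3047 + 4.3047 = 8.6094 ≈ 8.609

8.609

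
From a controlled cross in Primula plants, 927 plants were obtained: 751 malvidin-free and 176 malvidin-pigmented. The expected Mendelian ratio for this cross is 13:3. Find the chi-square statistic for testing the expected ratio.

The 13:3 ratio has 16 parts, so with N = 927 the expected counts are:
  malvidin-free: 927 × 13/16 = 753.1875
  malvidin-pigmented: 927 × 3/16 = 173.8125
χ² = Σ (O − E)² / E
  malvidin-free: (751 − 753.1875)² / 753.1875 = 0.0064
  malvidin-pigmented: (176 − 173.8125)² / 173.8125 = 0.0275
χ² = 0.0064 + 0.0275 = 0.0339 ≈ 0.034

0.034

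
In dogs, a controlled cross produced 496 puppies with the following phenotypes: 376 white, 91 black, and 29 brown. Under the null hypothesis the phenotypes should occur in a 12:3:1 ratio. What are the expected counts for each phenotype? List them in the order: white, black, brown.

Under the 12:3:1 hypothesis (Σ ratio = 16, N = 496):
  white: 496 × 12/16 = 372
  black: 496 × 3/16 = 93
  brown: 496 × 1/16 = 31

372, 93, 31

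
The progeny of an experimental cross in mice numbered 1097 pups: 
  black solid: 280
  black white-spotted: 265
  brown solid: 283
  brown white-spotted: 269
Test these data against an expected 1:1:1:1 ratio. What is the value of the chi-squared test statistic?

0.812

Expected counts for N = 1097 under a 1:1:1:1 ratio (total parts = 4):
  black solid: 1097 × 1/4 = 274.25
  black white-spotted: 1097 × 1/4 = 274.25
  brown solid: 1097 × 1/4 = 274.25
  brown white-spotted: 1097 × 1/4 = 274.25
χ² = Σ (O − E)² / E
  black solid: (280 − 274.25)² / 274.25 = 0.1206
  black white-spotted: (265 − 274.25)² / 274.25 = 0.3120
  brown solid: (283 − 274.25)² / 274.25 = 0.2792
  brown white-spotted: (269 − 274.25)² / 274.25 = 0.1005
χ² = 0.1206 + 0.3120 + 0.2792 + 0.1005 = 0.8123 ≈ 0.812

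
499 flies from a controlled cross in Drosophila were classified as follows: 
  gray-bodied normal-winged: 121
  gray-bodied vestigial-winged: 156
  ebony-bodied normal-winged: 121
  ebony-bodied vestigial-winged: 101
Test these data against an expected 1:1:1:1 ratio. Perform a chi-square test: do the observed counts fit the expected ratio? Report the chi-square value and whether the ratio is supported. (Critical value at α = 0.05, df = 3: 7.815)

Under the 1:1:1:1 hypothesis (Σ ratio = 4, N = 499):
  gray-bodied normal-winged: 499 × 1/4 = 124.75
  gray-bodied vestigial-winged: 499 × 1/4 = 124.75
  ebony-bodied normal-winged: 499 × 1/4 = 124.75
  ebony-bodied vestigial-winged: 499 × 1/4 = 124.75
χ² = Σ (O − E)² / E
  gray-bodied normal-winged: (121 − 124.75)² / 124.75 = 0.1127
  gray-bodied vestigial-winged: (156 − 124.75)² / 124.75 = 7.8282
  ebony-bodied normal-winged: (121 − 124.75)² / 124.75 = 0.1127
  ebony-bodied vestigial-winged: (101 − 124.75)² / 124.75 = 4.5215
χ² = 0.1127 + 7.8282 + 0.1127 + 4.5215 = 12.5751 ≈ 12.575
Degrees of freedom = 4 − 1 = 3; critical value at α = 0.05 is 7.815.
Since 12.575 > 7.815, we reject the null hypothesis — the data do not fit the 1:1:1:1 ratio.

12.575; not consistent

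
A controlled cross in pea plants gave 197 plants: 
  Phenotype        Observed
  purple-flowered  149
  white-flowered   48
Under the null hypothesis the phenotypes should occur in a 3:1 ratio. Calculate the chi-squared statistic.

Under the 3:1 hypothesis (Σ ratio = 4, N = 197):
  purple-flowered: 197 × 3/4 = 147.75
  white-flowered: 197 × 1/4 = 49.25
χ² = Σ (O − E)² / E
  purple-flowered: (149 − 147.75)² / 147.75 = 0.0106
  white-flowered: (48 − 49.25)² / 49.25 = 0.0317
χ² = 0.0106 + 0.0317 = 0.0423 ≈ 0.042

0.042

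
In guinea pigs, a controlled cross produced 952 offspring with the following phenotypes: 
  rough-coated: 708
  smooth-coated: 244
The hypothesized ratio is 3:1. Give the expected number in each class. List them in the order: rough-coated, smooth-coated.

714, 238

The 3:1 ratio has 4 parts, so with N = 952 the expected counts are:
  rough-coated: 952 × 3/4 = 714
  smooth-coated: 952 × 1/4 = 238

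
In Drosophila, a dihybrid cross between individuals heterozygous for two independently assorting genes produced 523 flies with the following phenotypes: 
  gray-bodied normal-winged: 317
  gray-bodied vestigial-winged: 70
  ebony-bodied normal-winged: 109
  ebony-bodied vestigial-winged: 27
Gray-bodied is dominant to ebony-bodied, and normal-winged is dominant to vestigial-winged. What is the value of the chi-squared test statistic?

12.009

A dihybrid F₂ with independent assortment and complete dominance at both loci gives a 9:3:3:1 phenotypic ratio.
The 9:3:3:1 ratio has 16 parts, so with N = 523 the expected counts are:
  gray-bodied normal-winged: 523 × 9/16 = 294.1875
  gray-bodied vestigial-winged: 523 × 3/16 = 98.0625
  ebony-bodied normal-winged: 523 × 3/16 = 98.0625
  ebony-bodied vestigial-winged: 523 × 1/16 = 32.6875
χ² = Σ (O − E)² / E
  gray-bodied normal-winged: (317 − 294.1875)² / 294.1875 = 1.7690
  gray-bodied vestigial-winged: (70 − 98.0625)² / 98.0625 = 8.0306
  ebony-bodied normal-winged: (109 − 98.0625)² / 98.0625 = 1.2199
  ebony-bodied vestigial-winged: (27 − 32.6875)² / 32.6875 = 0.9896
χ² = 1.7690 + 8.0306 + 1.2199 + 0.9896 = 12.0091 ≈ 12.009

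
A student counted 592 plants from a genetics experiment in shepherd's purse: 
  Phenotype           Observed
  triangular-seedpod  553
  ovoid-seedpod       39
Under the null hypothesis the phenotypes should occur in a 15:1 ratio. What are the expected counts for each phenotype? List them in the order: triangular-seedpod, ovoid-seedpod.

Total ratio parts = 16. Expected numbers out of 592:
  triangular-seedpod: 592 × 15/16 = 555
  ovoid-seedpod: 592 × 1/16 = 37

555, 37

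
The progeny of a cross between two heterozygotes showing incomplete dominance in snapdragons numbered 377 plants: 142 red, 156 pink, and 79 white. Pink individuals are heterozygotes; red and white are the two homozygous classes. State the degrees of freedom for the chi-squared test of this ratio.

2

With incomplete dominance, a heterozygote × heterozygote cross gives a 1:2:1 phenotypic ratio.
A goodness-of-fit test with 3 phenotype classes has df = 3 − 1 = 2.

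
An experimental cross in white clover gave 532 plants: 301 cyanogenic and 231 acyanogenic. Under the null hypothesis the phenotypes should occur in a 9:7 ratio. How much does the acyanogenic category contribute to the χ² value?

0.013

Expected counts for N = 532 under a 9:7 ratio (total parts = 16):
  cyanogenic: 532 × 9/16 = 299.25
  acyanogenic: 532 × 7/16 = 232.75
Contribution of acyanogenic: (231 − 232.75)² / 232.75 = 0.0132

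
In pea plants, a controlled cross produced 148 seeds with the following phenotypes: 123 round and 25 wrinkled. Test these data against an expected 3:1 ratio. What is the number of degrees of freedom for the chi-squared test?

1

A goodness-of-fit test with 2 phenotype classes has df = 2 − 1 = 1.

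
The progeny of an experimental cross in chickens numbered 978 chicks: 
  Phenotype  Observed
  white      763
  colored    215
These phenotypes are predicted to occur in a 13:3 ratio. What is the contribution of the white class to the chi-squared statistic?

1.259

Under the 13:3 hypothesis (Σ ratio = 16, N = 978):
  white: 978 × 13/16 = 794.625
  colored: 978 × 3/16 = 183.375
Contribution of white: (763 − 794.625)² / 794.625 = 1.2586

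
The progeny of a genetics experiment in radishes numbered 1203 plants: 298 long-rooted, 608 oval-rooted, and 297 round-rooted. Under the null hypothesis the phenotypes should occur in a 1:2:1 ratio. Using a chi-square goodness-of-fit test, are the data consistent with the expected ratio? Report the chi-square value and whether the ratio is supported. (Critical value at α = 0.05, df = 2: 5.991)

0.142; consistent

Expected counts for N = 1203 under a 1:2:1 ratio (total parts = 4):
  long-rooted: 1203 × 1/4 = 300.75
  oval-rooted: 1203 × 2/4 = 601.5
  round-rooted: 1203 × 1/4 = 300.75
χ² = Σ (O − E)² / E
  long-rooted: (298 − 300.75)² / 300.75 = 0.0251
  oval-rooted: (608 − 601.5)² / 601.5 = 0.0702
  round-rooted: (297 − 300.75)² / 300.75 = 0.0468
χ² = 0.0251 + 0.0702 + 0.0468 = 0.1421 ≈ 0.142
Degrees of freedom = 3 − 1 = 2; critical value at α = 0.05 is 5.991.
Since 0.142 < 5.991, we fail to reject the null hypothesis — the data are consistent with the 1:2:1 ratio.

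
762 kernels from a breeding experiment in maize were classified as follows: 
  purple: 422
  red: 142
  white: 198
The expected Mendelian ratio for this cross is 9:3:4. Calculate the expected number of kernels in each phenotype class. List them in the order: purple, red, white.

The 9:3:4 ratio has 16 parts, so with N = 762 the expected counts are:
  purple: 762 × 9/16 = 428.625
  red: 762 × 3/16 = 142.875
  white: 762 × 4/16 = 190.5

428.625, 142.875, 190.5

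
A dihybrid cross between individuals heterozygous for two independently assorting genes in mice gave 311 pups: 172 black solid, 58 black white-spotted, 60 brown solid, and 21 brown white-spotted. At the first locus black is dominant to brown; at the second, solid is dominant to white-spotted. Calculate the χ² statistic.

0.225

A dihybrid F₂ with independent assortment and complete dominance at both loci gives a 9:3:3:1 phenotypic ratio.
Under the 9:3:3:1 hypothesis (Σ ratio = 16, N = 311):
  black solid: 311 × 9/16 = 174.9375
  black white-spotted: 311 × 3/16 = 58.3125
  brown solid: 311 × 3/16 = 58.3125
  brown white-spotted: 311 × 1/16 = 19.4375
χ² = Σ (O − E)² / E
  black solid: (172 − 174.9375)² / 174.9375 = 0.0493
  black white-spotted: (58 − 58.3125)² / 58.3125 = 0.0017
  brown solid: (60 − 58.3125)² / 58.3125 = 0.0488
  brown white-spotted: (21 − 19.4375)² / 19.4375 = 0.1256
χ² = 0.0493 + 0.0017 + 0.0488 + 0.1256 = 0.2254 ≈ 0.225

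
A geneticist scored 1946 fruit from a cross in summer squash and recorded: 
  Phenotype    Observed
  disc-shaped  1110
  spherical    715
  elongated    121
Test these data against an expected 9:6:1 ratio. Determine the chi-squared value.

0.517

Total ratio parts = 16. Expected numbers out of 1946:
  disc-shaped: 1946 × 9/16 = 1094.625
  spherical: 1946 × 6/16 = 729.75
  elongated: 1946 × 1/16 = 121.625
χ² = Σ (O − E)² / E
  disc-shaped: (1110 − 1094.625)² / 1094.625 = 0.2160
  spherical: (715 − 729.75)² / 729.75 = 0.2981
  elongated: (121 − 121.625)² / 121.625 = 0.0032
χ² = 0.2160 + 0.2981 + 0.0032 = 0.5173 ≈ 0.517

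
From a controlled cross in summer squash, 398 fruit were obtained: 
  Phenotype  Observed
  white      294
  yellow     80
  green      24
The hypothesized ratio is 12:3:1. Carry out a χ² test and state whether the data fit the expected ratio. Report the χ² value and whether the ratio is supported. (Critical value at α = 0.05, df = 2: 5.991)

Expected counts for N = 398 under a 12:3:1 ratio (total parts = 16):
  white: 398 × 12/16 = 298.5
  yellow: 398 × 3/16 = 74.625
  green: 398 × 1/16 = 24.875
χ² = Σ (O − E)² / E
  white: (294 − 298.5)² / 298.5 = 0.0678
  yellow: (80 − 74.625)² / 74.625 = 0.3871
  green: (24 − 24.875)² / 24.875 = 0.0308
χ² = 0.0678 + 0.3871 + 0.0308 = 0.4857 ≈ 0.486
Degrees of freedom = 3 − 1 = 2; critical value at α = 0.05 is 5.991.
Since 0.486 < 5.991, we fail to reject the null hypothesis — the data are consistent with the 12:3:1 ratio.

0.486; consistent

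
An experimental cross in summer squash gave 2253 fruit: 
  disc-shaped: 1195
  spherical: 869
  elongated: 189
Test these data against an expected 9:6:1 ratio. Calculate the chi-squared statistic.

21.305

Under the 9:6:1 hypothesis (Σ ratio = 16, N = 2253):
  disc-shaped: 2253 × 9/16 = 1267.3125
  spherical: 2253 × 6/16 = 844.875
  elongated: 2253 × 1/16 = 140.8125
χ² = Σ (O − E)² / E
  disc-shaped: (1195 − 1267.3125)² / 1267.3125 = 4.1261
  spherical: (869 − 844.875)² / 844.875 = 0.6889
  elongated: (189 − 140.8125)² / 140.8125 = 16.4903
χ² = 4.1261 + 0.6889 + 16.4903 = 21.3053 ≈ 21.305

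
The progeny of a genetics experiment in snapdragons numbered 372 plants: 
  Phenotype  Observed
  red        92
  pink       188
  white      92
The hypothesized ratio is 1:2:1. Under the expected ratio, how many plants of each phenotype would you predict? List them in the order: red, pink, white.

93, 186, 93

Under the 1:2:1 hypothesis (Σ ratio = 4, N = 372):
  red: 372 × 1/4 = 93
  pink: 372 × 2/4 = 186
  white: 372 × 1/4 = 93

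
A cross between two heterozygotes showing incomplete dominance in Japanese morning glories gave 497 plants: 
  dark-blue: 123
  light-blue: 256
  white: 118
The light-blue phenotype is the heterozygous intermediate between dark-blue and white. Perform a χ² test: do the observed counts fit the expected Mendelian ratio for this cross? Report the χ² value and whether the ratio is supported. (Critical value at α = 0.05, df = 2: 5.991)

With incomplete dominance, a heterozygote × heterozygote cross gives a 1:2:1 phenotypic ratio.
Expected counts for N = 497 under a 1:2:1 ratio (total parts = 4):
  dark-blue: 497 × 1/4 = 124.25
  light-blue: 497 × 2/4 = 248.5
  white: 497 × 1/4 = 124.25
χ² = Σ (O − E)² / E
  dark-blue: (123 − 124.25)² / 124.25 = 0.0126
  light-blue: (256 − 248.5)² / 248.5 = 0.2264
  white: (118 − 124.25)² / 124.25 = 0.3144
χ² = 0.0126 + 0.2264 + 0.3144 = 0.5534 ≈ 0.553
Degrees of freedom = 3 − 1 = 2; critical value at α = 0.05 is 5.991.
Since 0.553 < 5.991, we fail to reject the null hypothesis — the data are consistent with the 1:2:1 ratio.

0.553; consistent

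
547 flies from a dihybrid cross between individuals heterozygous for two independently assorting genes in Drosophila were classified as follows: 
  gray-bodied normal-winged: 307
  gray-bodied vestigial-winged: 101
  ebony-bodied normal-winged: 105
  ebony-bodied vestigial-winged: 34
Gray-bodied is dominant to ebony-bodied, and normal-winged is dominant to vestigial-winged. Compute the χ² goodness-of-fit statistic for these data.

A dihybrid F₂ with independent assortment and complete dominance at both loci gives a 9:3:3:1 phenotypic ratio.
Expected counts for N = 547 under a 9:3:3:1 ratio (total parts = 16):
  gray-bodied normal-winged: 547 × 9/16 = 307.6875
  gray-bodied vestigial-winged: 547 × 3/16 = 102.5625
  ebony-bodied normal-winged: 547 × 3/16 = 102.5625
  ebony-bodied vestigial-winged: 547 × 1/16 = 34.1875
χ² = Σ (O − E)² / E
  gray-bodied normal-winged: (307 − 307.6875)² / 307.6875 = 0.0015
  gray-bodied vestigial-winged: (101 − 102.5625)² / 102.5625 = 0.0238
  ebony-bodied normal-winged: (105 − 102.5625)² / 102.5625 = 0.0579
  ebony-bodied vestigial-winged: (34 − 34.1875)² / 34.1875 = 0.0010
χ² = 0.0015 + 0.0238 + 0.0579 + 0.0010 = 0.0842 ≈ 0.084

0.084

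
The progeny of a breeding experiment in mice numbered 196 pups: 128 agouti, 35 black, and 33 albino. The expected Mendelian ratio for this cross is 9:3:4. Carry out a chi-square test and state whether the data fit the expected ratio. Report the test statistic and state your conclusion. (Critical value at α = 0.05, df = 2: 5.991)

8.166; not consistent

Total ratio parts = 16. Expected numbers out of 196:
  agouti: 196 × 9/16 = 110.25
  black: 196 × 3/16 = 36.75
  albino: 196 × 4/16 = 49
χ² = Σ (O − E)² / E
  agouti: (128 − 110.25)² / 110.25 = 2.8577
  black: (35 − 36.75)² / 36.75 = 0.0833
  albino: (33 − 49)² / 49 = 5.2245
χ² = 2.8577 + 0.0833 + 5.2245 = 8.1655 ≈ 8.166
Degrees of freedom = 3 − 1 = 2; critical value at α = 0.05 is 5.991.
Since 8.166 > 5.991, we reject the null hypothesis — the data do not fit the 9:3:4 ratio.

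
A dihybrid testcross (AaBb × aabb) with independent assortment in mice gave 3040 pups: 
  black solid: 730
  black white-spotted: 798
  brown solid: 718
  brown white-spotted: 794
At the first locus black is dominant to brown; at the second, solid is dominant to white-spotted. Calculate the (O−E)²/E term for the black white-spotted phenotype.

A dihybrid testcross with independent assortment gives a 1:1:1:1 ratio.
Total ratio parts = 4. Expected numbers out of 3040:
  black solid: 3040 × 1/4 = 760
  black white-spotted: 3040 × 1/4 = 760
  brown solid: 3040 × 1/4 = 760
  brown white-spotted: 3040 × 1/4 = 760
Contribution of black white-spotted: (798 − 760)² / 760 = 1.9000

1.900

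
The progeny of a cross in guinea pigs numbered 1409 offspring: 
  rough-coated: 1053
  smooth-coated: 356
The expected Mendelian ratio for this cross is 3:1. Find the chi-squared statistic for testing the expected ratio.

The 3:1 ratio has 4 parts, so with N = 1409 the expected counts are:
  rough-coated: 1409 × 3/4 = 1056.75
  smooth-coated: 1409 × 1/4 = 352.25
χ² = Σ (O − E)² / E
  rough-coated: (1053 − 1056.75)² / 1056.75 = 0.0133
  smooth-coated: (356 − 352.25)² / 352.25 = 0.0399
χ² = 0.0133 + 0.0399 = 0.0532 ≈ 0.053

0.053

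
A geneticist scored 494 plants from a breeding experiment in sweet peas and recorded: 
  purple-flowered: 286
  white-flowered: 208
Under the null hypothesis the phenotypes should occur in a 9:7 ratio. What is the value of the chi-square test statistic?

0.543

Expected counts for N = 494 under a 9:7 ratio (total parts = 16):
  purple-flowered: 494 × 9/16 = 277.875
  white-flowered: 494 × 7/16 = 216.125
χ² = Σ (O − E)² / E
  purple-flowered: (286 − 277.875)² / 277.875 = 0.2376
  white-flowered: (208 − 216.125)² / 216.125 = 0.3055
χ² = 0.2376 + 0.3055 = 0.5431 ≈ 0.543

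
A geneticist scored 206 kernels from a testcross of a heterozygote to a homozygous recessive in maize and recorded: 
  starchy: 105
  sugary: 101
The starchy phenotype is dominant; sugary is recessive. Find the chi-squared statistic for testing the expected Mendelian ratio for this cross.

A testcross of a heterozygote (Aa × aa) gives a 1:1 phenotypic ratio.
Expected counts for N = 206 under a 1:1 ratio (total parts = 2):
  starchy: 206 × 1/2 = 103
  sugary: 206 × 1/2 = 103
χ² = Σ (O − E)² / E
  starchy: (105 − 103)² / 103 = 0.0388
  sugary: (101 − 103)² / 103 = 0.0388
χ² = 0.0388 + 0.0388 = 0.0776 ≈ 0.078

0.078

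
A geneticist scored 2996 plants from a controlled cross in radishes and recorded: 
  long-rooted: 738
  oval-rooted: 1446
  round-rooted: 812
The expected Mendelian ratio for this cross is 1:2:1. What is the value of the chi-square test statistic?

The 1:2:1 ratio has 4 parts, so with N = 2996 the expected counts are:
  long-rooted: 2996 × 1/4 = 749
  oval-rooted: 2996 × 2/4 = 1498
  round-rooted: 2996 × 1/4 = 749
χ² = Σ (O − E)² / E
  long-rooted: (738 − 749)² / 749 = 0.1615
  oval-rooted: (1446 − 1498)² / 1498 = 1.8051
  round-rooted: (812 − 749)² / 749 = 5.2991
χ² = 0.1615 + 1.8051 + 5.2991 = 7.2657 ≈ 7.266

7.266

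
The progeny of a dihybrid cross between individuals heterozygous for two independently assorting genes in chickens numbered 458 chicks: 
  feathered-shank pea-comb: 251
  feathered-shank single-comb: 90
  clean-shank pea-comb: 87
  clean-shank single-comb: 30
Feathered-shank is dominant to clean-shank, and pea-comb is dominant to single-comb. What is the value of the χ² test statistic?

A dihybrid F₂ with independent assortment and complete dominance at both loci gives a 9:3:3:1 phenotypic ratio.
Expected counts for N = 458 under a 9:3:3:1 ratio (total parts = 16):
  feathered-shank pea-comb: 458 × 9/16 = 257.625
  feathered-shank single-comb: 458 × 3/16 = 85.875
  clean-shank pea-comb: 458 × 3/16 = 85.875
  clean-shank single-comb: 458 × 1/16 = 28.625
χ² = Σ (O − E)² / E
  feathered-shank pea-comb: (251 − 257.625)² / 257.625 = 0.1704
  feathered-shank single-comb: (90 − 85.875)² / 85.875 = 0.1981
  clean-shank pea-comb: (87 − 85.875)² / 85.875 = 0.0147
  clean-shank single-comb: (30 − 28.625)² / 28.625 = 0.0660
χ² = 0.1704 + 0.1981 + 0.0147 + 0.0660 = 0.4492 ≈ 0.449

0.449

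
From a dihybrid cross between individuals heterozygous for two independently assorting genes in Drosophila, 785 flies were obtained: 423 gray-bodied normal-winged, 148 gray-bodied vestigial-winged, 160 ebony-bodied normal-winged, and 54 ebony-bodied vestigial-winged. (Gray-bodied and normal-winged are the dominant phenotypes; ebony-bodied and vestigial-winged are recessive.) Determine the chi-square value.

A dihybrid F₂ with independent assortment and complete dominance at both loci gives a 9:3:3:1 phenotypic ratio.
Total ratio parts = 16. Expected numbers out of 785:
  gray-bodied normal-winged: 785 × 9/16 = 441.5625
  gray-bodied vestigial-winged: 785 × 3/16 = 147.1875
  ebony-bodied normal-winged: 785 × 3/16 = 147.1875
  ebony-bodied vestigial-winged: 785 × 1/16 = 49.0625
χ² = Σ (O − E)² / E
  gray-bodied normal-winged: (423 − 441.5625)² / 441.5625 = 0.7803
  gray-bodied vestigial-winged: (148 − 147.1875)² / 147.1875 = 0.0045
  ebony-bodied normal-winged: (160 − 147.1875)² / 147.1875 = 1.1153
  ebony-bodied vestigial-winged: (54 − 49.0625)² / 49.0625 = 0.4969
χ² = 0.7803 + 0.0045 + 1.1153 + 0.4969 = 2.397

2.397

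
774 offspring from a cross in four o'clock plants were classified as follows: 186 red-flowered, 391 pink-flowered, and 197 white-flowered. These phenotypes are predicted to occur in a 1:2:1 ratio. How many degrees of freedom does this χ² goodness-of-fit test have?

2

A goodness-of-fit test with 3 phenotype classes has df = 3 − 1 = 2.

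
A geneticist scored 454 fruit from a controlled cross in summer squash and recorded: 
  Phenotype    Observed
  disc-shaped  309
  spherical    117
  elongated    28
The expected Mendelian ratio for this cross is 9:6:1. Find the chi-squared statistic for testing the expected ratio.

The 9:6:1 ratio has 16 parts, so with N = 454 the expected counts are:
  disc-shaped: 454 × 9/16 = 255.375
  spherical: 454 × 6/16 = 170.25
  elongated: 454 × 1/16 = 28.375
χ² = Σ (O − E)² / E
  disc-shaped: (309 − 255.375)² / 255.375 = 11.2605
  spherical: (117 − 170.25)² / 170.25 = 16.6553
  elongated: (28 − 28.375)² / 28.375 = 0.0050
χ² = 11.2605 + 16.6553 + 0.0050 = 27.9208 ≈ 27.921

27.921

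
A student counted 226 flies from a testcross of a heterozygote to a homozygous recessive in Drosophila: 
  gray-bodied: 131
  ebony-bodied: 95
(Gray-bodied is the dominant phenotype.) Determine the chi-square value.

5.735

A testcross of a heterozygote (Aa × aa) gives a 1:1 phenotypic ratio.
Total ratio parts = 2. Expected numbers out of 226:
  gray-bodied: 226 × 1/2 = 113
  ebony-bodied: 226 × 1/2 = 113
χ² = Σ (O − E)² / E
  gray-bodied: (131 − 113)² / 113 = 2.8673
  ebony-bodied: (95 − 113)² / 113 = 2.8673
χ² = 2.8673 + 2.8673 = 5.7346 ≈ 5.735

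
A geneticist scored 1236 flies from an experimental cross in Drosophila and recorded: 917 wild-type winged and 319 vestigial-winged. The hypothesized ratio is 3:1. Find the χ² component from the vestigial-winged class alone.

The 3:1 ratio has 4 parts, so with N = 1236 the expected counts are:
  wild-type winged: 1236 × 3/4 = 927
  vestigial-winged: 1236 × 1/4 = 309
Contribution of vestigial-winged: (319 − 309)² / 309 = 0.3236

0.324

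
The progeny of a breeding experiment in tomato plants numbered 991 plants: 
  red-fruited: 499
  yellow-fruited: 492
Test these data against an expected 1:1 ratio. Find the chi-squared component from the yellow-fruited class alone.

0.025

The 1:1 ratio has 2 parts, so with N = 991 the expected counts are:
  red-fruited: 991 × 1/2 = 495.5
  yellow-fruited: 991 × 1/2 = 495.5
Contribution of yellow-fruited: (492 − 495.5)² / 495.5 = 0.0247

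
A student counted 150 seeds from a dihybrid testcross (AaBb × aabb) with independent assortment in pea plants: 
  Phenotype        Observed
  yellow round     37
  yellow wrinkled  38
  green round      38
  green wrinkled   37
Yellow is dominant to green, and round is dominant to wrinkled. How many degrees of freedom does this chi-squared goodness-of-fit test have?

3

A dihybrid testcross with independent assortment gives a 1:1:1:1 ratio.
A goodness-of-fit test with 4 phenotype classes has df = 4 − 1 = 3.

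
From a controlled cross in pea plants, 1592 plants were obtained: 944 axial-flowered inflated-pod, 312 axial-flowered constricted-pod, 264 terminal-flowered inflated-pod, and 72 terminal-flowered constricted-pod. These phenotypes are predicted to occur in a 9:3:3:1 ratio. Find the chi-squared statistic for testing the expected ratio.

14.825

Expected counts for N = 1592 under a 9:3:3:1 ratio (total parts = 16):
  axial-flowered inflated-pod: 1592 × 9/16 = 895.5
  axial-flowered constricted-pod: 1592 × 3/16 = 298.5
  terminal-flowered inflated-pod: 1592 × 3/16 = 298.5
  terminal-flowered constricted-pod: 1592 × 1/16 = 99.5
χ² = Σ (O − E)² / E
  axial-flowered inflated-pod: (944 − 895.5)² / 895.5 = 2.6267
  axial-flowered constricted-pod: (312 − 298.5)² / 298.5 = 0.6106
  terminal-flowered inflated-pod: (264 − 298.5)² / 298.5 = 3.9874
  terminal-flowered constricted-pod: (72 − 99.5)² / 99.5 = 7.6005
χ² = 2.6267 + 0.6106 + 3.9874 + 7.6005 = 14.8252 ≈ 14.825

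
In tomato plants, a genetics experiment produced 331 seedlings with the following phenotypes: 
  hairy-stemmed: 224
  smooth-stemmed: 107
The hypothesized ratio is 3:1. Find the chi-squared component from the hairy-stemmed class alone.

Under the 3:1 hypothesis (Σ ratio = 4, N = 331):
  hairy-stemmed: 331 × 3/4 = 248.25
  smooth-stemmed: 331 × 1/4 = 82.75
Contribution of hairy-stemmed: (224 − 248.25)² / 248.25 = 2.3688

2.369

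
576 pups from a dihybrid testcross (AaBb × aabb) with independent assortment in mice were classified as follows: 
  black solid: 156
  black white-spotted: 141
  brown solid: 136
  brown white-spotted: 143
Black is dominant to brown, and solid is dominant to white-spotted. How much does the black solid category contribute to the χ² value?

A dihybrid testcross with independent assortment gives a 1:1:1:1 ratio.
Expected counts for N = 576 under a 1:1:1:1 ratio (total parts = 4):
  black solid: 576 × 1/4 = 144
  black white-spotted: 576 × 1/4 = 144
  brown solid: 576 × 1/4 = 144
  brown white-spotted: 576 × 1/4 = 144
Contribution of black solid: (156 − 144)² / 144 = 1.0000

1.000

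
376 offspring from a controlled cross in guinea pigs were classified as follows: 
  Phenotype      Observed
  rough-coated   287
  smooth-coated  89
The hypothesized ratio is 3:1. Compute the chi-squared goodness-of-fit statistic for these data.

The 3:1 ratio has 4 parts, so with N = 376 the expected counts are:
  rough-coated: 376 × 3/4 = 282
  smooth-coated: 376 × 1/4 = 94
χ² = Σ (O − E)² / E
  rough-coated: (287 − 282)² / 282 = 0.0887
  smooth-coated: (89 − 94)² / 94 = 0.2660
χ² = 0.0887 + 0.2660 = 0.3547 ≈ 0.355

0.355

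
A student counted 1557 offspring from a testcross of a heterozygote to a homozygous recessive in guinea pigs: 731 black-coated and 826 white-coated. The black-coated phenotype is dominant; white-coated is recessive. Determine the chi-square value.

A testcross of a heterozygote (Aa × aa) gives a 1:1 phenotypic ratio.
Expected counts for N = 1557 under a 1:1 ratio (total parts = 2):
  black-coated: 1557 × 1/2 = 778.5
  white-coated: 1557 × 1/2 = 778.5
χ² = Σ (O − E)² / E
  black-coated: (731 − 778.5)² / 778.5 = 2.8982
  white-coated: (826 − 778.5)² / 778.5 = 2.8982
χ² = 2.8982 + 2.8982 = 5.7964 ≈ 5.796

5.796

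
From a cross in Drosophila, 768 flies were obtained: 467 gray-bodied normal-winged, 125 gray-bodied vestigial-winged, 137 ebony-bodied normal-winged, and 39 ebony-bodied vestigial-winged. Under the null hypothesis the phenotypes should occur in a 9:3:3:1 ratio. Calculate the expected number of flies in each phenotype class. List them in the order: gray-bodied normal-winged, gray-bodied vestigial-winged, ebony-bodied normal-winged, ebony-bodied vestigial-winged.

432, 144, 144, 48

Under the 9:3:3:1 hypothesis (Σ ratio = 16, N = 768):
  gray-bodied normal-winged: 768 × 9/16 = 432
  gray-bodied vestigial-winged: 768 × 3/16 = 144
  ebony-bodied normal-winged: 768 × 3/16 = 144
  ebony-bodied vestigial-winged: 768 × 1/16 = 48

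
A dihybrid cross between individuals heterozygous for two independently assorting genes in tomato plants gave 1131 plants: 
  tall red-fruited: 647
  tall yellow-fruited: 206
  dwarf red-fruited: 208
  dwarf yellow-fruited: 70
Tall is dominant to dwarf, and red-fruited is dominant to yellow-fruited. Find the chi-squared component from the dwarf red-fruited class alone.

0.078

A dihybrid F₂ with independent assortment and complete dominance at both loci gives a 9:3:3:1 phenotypic ratio.
Expected counts for N = 1131 under a 9:3:3:1 ratio (total parts = 16):
  tall red-fruited: 1131 × 9/16 = 636.1875
  tall yellow-fruited: 1131 × 3/16 = 212.0625
  dwarf red-fruited: 1131 × 3/16 = 212.0625
  dwarf yellow-fruited: 1131 × 1/16 = 70.6875
Contribution of dwarf red-fruited: (208 − 212.0625)² / 212.0625 = 0.0778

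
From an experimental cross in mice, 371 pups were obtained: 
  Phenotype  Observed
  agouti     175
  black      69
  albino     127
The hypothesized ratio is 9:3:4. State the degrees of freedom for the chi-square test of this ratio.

A goodness-of-fit test with 3 phenotype classes has df = 3 − 1 = 2.

2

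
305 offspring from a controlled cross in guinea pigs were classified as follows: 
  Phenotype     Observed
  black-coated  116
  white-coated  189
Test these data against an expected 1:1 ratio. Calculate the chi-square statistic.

17.472

Total ratio parts = 2. Expected numbers out of 305:
  black-coated: 305 × 1/2 = 152.5
  white-coated: 305 × 1/2 = 152.5
χ² = Σ (O − E)² / E
  black-coated: (116 − 152.5)² / 152.5 = 8.7361
  white-coated: (189 − 152.5)² / 152.5 = 8.7361
χ² = 8.7361 + 8.7361 = 17.4722 ≈ 17.472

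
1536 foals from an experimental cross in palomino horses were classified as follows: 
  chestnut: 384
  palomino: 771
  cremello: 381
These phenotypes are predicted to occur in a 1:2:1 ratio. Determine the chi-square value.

Expected counts for N = 1536 under a 1:2:1 ratio (total parts = 4):
  chestnut: 1536 × 1/4 = 384
  palomino: 1536 × 2/4 = 768
  cremello: 1536 × 1/4 = 384
χ² = Σ (O − E)² / E
  chestnut: (384 − 384)² / 384 = 0.0000
  palomino: (771 − 768)² / 768 = 0.0117
  cremello: (381 − 384)² / 384 = 0.0234
χ² = 0.0000 + 0.0117 + 0.0234 = 0.0351 ≈ 0.035

0.035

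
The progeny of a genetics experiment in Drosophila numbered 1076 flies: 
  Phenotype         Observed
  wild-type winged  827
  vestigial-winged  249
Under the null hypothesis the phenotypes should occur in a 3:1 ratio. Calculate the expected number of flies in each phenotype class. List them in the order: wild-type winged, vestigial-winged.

807, 269

Expected counts for N = 1076 under a 3:1 ratio (total parts = 4):
  wild-type winged: 1076 × 3/4 = 807
  vestigial-winged: 1076 × 1/4 = 269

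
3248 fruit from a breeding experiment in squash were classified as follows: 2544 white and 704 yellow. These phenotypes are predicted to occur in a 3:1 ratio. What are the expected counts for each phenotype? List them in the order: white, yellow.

2436, 812

Under the 3:1 hypothesis (Σ ratio = 4, N = 3248):
  white: 3248 × 3/4 = 2436
  yellow: 3248 × 1/4 = 812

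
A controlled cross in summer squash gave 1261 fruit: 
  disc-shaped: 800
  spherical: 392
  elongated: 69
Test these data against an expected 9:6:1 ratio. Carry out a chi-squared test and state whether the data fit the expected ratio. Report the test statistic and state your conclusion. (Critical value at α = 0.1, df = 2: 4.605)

Under the 9:6:1 hypothesis (Σ ratio = 16, N = 1261):
  disc-shaped: 1261 × 9/16 = 709.3125
  spherical: 1261 × 6/16 = 472.875
  elongated: 1261 × 1/16 = 78.8125
χ² = Σ (O − E)² / E
  disc-shaped: (800 − 709.3125)² / 709.3125 = 11.5946
  spherical: (392 − 472.875)² / 472.875 = 13.8319
  elongated: (69 − 78.8125)² / 78.8125 = 1.2217
χ² = 11.5946 + 13.8319 + 1.2217 = 26.6482 ≈ 26.648
Degrees of freedom = 3 − 1 = 2; critical value at α = 0.1 is 4.605.
Since 26.648 > 4.605, we reject the null hypothesis — the data do not fit the 9:6:1 ratio.

26.648; not consistent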